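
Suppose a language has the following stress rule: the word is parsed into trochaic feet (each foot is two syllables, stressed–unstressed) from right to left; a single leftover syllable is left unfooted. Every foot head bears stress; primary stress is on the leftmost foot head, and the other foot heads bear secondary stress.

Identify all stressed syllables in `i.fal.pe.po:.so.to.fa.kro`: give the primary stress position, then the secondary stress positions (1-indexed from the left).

primary 1, secondary 3, 5, 7

Parse right to left into trochaic (ˈσσ) feet: (ˈi.fal) (ˈpe.po:) (ˈso.to) (ˈfa.kro).
Foot heads (stressed positions): 1, 3, 5, 7.
End Rule Leftmost: primary stress on the leftmost head = syllable 1.
Secondary stress on 3, 5, 7: ˈi.fal.ˌpe.po:.ˌso.to.ˌfa.kro.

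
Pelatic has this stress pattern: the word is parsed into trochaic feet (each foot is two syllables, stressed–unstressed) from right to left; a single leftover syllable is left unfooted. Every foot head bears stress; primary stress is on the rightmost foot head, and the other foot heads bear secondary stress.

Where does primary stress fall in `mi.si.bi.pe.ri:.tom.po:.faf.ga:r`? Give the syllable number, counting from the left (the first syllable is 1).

Parse right to left into trochaic (ˈσσ) feet: mi (ˈsi.bi) (ˈpe.ri:) (ˈtom.po:) (ˈfaf.ga:r). Syllable 1 is left unfooted.
Foot heads (stressed positions): 2, 4, 6, 8.
End Rule Rightmost: primary stress on the rightmost head = syllable 8.
Primary stress: syllable 8 → mi.si.bi.pe.ri:.tom.po:.ˈfaf.ga:r.

8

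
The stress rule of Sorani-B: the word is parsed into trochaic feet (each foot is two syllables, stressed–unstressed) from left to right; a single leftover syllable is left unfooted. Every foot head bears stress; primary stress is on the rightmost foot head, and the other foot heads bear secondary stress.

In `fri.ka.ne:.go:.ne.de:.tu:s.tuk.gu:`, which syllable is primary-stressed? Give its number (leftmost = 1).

Parse left to right into trochaic (ˈσσ) feet: (ˈfri.ka) (ˈne:.go:) (ˈne.de:) (ˈtu:s.tuk) gu:. Syllable 9 is left unfooted.
Foot heads (stressed positions): 1, 3, 5, 7.
End Rule Rightmost: primary stress on the rightmost head = syllable 7.
Primary stress: syllable 7 → fri.ka.ne:.go:.ne.de:.ˈtu:s.tuk.gu:.

7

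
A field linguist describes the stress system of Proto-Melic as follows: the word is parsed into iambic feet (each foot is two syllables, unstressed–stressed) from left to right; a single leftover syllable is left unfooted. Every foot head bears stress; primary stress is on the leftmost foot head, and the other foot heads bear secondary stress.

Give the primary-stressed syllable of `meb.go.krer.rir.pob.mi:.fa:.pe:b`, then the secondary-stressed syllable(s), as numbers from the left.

primary 2, secondary 4, 6, 8

Parse left to right into iambic (σˈσ) feet: (meb.ˈgo) (krer.ˈrir) (pob.ˈmi:) (fa:.ˈpe:b).
Foot heads (stressed positions): 2, 4, 6, 8.
End Rule Leftmost: primary stress on the leftmost head = syllable 2.
Secondary stress on 4, 6, 8: meb.ˈgo.krer.ˌrir.pob.ˌmi:.fa:.ˌpe:b.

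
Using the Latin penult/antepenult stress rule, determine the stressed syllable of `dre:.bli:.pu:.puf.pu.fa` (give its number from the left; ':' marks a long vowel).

Classical Latin: stress the penult if heavy (long vowel or closed), else the antepenult.
Weights: 4 puf H, 5 pu L, 6 fa L.
The penult (syllable 5, pu) is light, so stress falls on the antepenult (syllable 4, puf).
Stress on syllable 4: dre:.bli:.pu:.ˈpuf.pu.fa.

4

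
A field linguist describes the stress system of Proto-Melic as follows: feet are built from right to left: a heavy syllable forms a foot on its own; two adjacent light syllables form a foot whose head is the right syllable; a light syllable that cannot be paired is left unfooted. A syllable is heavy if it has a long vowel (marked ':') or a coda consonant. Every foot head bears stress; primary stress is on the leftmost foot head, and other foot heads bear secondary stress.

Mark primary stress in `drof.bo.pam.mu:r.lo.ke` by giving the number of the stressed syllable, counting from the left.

1

Weights: 1 drof H, 2 bo L, 3 pam H, 4 mu:r H, 5 lo L, 6 ke L.
Parse right to left (heavy = foot alone; LL = one foot; stranded L unfooted): (ˈdrof) bo (ˈpam) (ˈmu:r) (lo.ˈke).
Foot heads: 1, 3, 4, 6.
Primary stress on the leftmost head = syllable 1.
Primary stress: syllable 1 → ˈdrof.bo.pam.mu:r.lo.ke.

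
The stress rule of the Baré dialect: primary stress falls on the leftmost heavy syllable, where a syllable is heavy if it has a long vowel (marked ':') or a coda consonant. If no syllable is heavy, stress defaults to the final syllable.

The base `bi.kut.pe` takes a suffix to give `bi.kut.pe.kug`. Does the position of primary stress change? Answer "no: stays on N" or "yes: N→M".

Base `bi.kut.pe` (3 syllables):
  Weights: 1 bi L, 2 kut H, 3 pe L.
  Heavy syllables in the domain: 2. The leftmost is syllable 2 (kut).
  → primary stress on syllable 2.
Suffixed `bi.kut.pe.kug` (4 syllables):
  Weights: 1 bi L, 2 kut H, 3 pe L, 4 kug H.
  Heavy syllables in the domain: 2, 4. The leftmost is syllable 2 (kut).
  → primary stress on syllable 2.

no: stays on 2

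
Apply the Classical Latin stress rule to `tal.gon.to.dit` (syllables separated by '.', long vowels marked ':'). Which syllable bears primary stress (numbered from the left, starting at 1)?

2

Classical Latin: stress the penult if heavy (long vowel or closed), else the antepenult.
Weights: 2 gon H, 3 to L, 4 dit H.
The penult (syllable 3, to) is light, so stress falls on the antepenult (syllable 2, gon).
Stress on syllable 2: tal.ˈgon.to.dit.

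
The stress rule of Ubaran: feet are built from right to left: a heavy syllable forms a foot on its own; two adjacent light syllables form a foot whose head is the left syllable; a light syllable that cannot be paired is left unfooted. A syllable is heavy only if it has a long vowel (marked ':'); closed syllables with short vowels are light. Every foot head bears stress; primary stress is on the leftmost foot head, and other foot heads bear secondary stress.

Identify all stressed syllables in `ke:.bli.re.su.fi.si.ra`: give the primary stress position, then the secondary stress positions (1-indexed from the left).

Weights: 1 ke: H, 2 bli L, 3 re L, 4 su L, 5 fi L, 6 si L, 7 ra L.
Parse right to left (heavy = foot alone; LL = one foot; stranded L unfooted): (ˈke:) (ˈbli.re) (ˈsu.fi) (ˈsi.ra).
Foot heads: 1, 2, 4, 6.
Primary stress on the leftmost head = syllable 1.
Secondary stress on 2, 4, 6: ˈke:.ˌbli.re.ˌsu.fi.ˌsi.ra.

primary 1, secondary 2, 4, 6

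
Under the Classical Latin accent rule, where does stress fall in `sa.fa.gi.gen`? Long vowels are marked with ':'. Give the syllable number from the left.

Classical Latin: stress the penult if heavy (long vowel or closed), else the antepenult.
Weights: 2 fa L, 3 gi L, 4 gen H.
The penult (syllable 3, gi) is light, so stress falls on the antepenult (syllable 2, fa).
Stress on syllable 2: sa.ˈfa.gi.gen.

2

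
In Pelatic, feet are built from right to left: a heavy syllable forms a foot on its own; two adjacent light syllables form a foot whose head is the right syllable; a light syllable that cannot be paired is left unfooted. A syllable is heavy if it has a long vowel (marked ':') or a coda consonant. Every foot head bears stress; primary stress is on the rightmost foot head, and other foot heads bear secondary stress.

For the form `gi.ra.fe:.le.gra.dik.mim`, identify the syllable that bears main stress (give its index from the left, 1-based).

7

Weights: 1 gi L, 2 ra L, 3 fe: H, 4 le L, 5 gra L, 6 dik H, 7 mim H.
Parse right to left (heavy = foot alone; LL = one foot; stranded L unfooted): (gi.ˈra) (ˈfe:) (le.ˈgra) (ˈdik) (ˈmim).
Foot heads: 2, 3, 5, 6, 7.
Primary stress on the rightmost head = syllable 7.
Primary stress: syllable 7 → gi.ra.fe:.le.gra.dik.ˈmim.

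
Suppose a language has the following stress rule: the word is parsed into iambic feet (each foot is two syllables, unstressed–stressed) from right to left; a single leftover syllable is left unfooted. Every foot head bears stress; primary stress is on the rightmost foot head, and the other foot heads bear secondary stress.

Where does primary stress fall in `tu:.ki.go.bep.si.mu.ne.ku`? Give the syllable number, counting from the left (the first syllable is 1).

8

Parse right to left into iambic (σˈσ) feet: (tu:.ˈki) (go.ˈbep) (si.ˈmu) (ne.ˈku).
Foot heads (stressed positions): 2, 4, 6, 8.
End Rule Rightmost: primary stress on the rightmost head = syllable 8.
Primary stress: syllable 8 → tu:.ki.go.bep.si.mu.ne.ˈku.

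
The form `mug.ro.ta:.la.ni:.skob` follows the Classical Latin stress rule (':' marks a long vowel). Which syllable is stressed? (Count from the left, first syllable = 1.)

5

Classical Latin: stress the penult if heavy (long vowel or closed), else the antepenult.
Weights: 4 la L, 5 ni: H, 6 skob H.
The penult (syllable 5, ni:) is heavy, so it takes stress.
Stress on syllable 5: mug.ro.ta:.la.ˈni:.skob.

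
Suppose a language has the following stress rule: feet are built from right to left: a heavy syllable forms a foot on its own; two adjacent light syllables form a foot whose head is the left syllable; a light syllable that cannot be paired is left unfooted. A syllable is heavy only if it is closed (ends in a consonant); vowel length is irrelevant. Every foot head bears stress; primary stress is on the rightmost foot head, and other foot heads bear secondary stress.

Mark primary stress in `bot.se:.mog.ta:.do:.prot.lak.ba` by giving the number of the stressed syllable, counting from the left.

Weights: 1 bot H, 2 se: L, 3 mog H, 4 ta: L, 5 do: L, 6 prot H, 7 lak H, 8 ba L.
Parse right to left (heavy = foot alone; LL = one foot; stranded L unfooted): (ˈbot) se: (ˈmog) (ˈta:.do:) (ˈprot) (ˈlak) ba.
Foot heads: 1, 3, 4, 6, 7.
Primary stress on the rightmost head = syllable 7.
Primary stress: syllable 7 → bot.se:.mog.ta:.do:.prot.ˈlak.ba.

7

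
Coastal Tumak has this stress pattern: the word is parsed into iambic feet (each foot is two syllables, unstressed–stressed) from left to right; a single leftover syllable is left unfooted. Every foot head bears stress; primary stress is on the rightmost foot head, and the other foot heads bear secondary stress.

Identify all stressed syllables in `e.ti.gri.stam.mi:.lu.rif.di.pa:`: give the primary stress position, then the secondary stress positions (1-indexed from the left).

Parse left to right into iambic (σˈσ) feet: (e.ˈti) (gri.ˈstam) (mi:.ˈlu) (rif.ˈdi) pa:. Syllable 9 is left unfooted.
Foot heads (stressed positions): 2, 4, 6, 8.
End Rule Rightmost: primary stress on the rightmost head = syllable 8.
Secondary stress on 2, 4, 6: e.ˌti.gri.ˌstam.mi:.ˌlu.rif.ˈdi.pa:.

primary 8, secondary 2, 4, 6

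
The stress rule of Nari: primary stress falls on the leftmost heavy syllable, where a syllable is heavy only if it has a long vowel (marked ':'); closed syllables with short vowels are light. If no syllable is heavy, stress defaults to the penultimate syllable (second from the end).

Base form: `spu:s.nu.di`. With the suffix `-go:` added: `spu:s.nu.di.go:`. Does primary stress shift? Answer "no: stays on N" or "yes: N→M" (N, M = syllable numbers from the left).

Base `spu:s.nu.di` (3 syllables):
  Weights: 1 spu:s H, 2 nu L, 3 di L.
  Heavy syllables in the domain: 1. The leftmost is syllable 1 (spu:s).
  → primary stress on syllable 1.
Suffixed `spu:s.nu.di.go:` (4 syllables):
  Weights: 1 spu:s H, 2 nu L, 3 di L, 4 go: H.
  Heavy syllables in the domain: 1, 4. The leftmost is syllable 1 (spu:s).
  → primary stress on syllable 1.

no: stays on 1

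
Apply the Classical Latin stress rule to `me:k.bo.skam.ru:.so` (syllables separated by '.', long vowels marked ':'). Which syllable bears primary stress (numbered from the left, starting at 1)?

4

Classical Latin: stress the penult if heavy (long vowel or closed), else the antepenult.
Weights: 3 skam H, 4 ru: H, 5 so L.
The penult (syllable 4, ru:) is heavy, so it takes stress.
Stress on syllable 4: me:k.bo.skam.ˈru:.so.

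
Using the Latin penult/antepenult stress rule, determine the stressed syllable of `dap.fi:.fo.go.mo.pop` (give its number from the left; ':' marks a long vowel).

Classical Latin: stress the penult if heavy (long vowel or closed), else the antepenult.
Weights: 4 go L, 5 mo L, 6 pop H.
The penult (syllable 5, mo) is light, so stress falls on the antepenult (syllable 4, go).
Stress on syllable 4: dap.fi:.fo.ˈgo.mo.pop.

4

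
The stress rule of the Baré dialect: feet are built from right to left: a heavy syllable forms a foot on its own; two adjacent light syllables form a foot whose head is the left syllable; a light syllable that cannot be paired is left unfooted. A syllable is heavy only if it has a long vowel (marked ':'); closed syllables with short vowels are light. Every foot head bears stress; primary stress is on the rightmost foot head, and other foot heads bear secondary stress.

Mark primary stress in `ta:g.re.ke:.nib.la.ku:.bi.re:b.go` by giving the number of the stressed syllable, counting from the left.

8

Weights: 1 ta:g H, 2 re L, 3 ke: H, 4 nib L, 5 la L, 6 ku: H, 7 bi L, 8 re:b H, 9 go L.
Parse right to left (heavy = foot alone; LL = one foot; stranded L unfooted): (ˈta:g) re (ˈke:) (ˈnib.la) (ˈku:) bi (ˈre:b) go.
Foot heads: 1, 3, 4, 6, 8.
Primary stress on the rightmost head = syllable 8.
Primary stress: syllable 8 → ta:g.re.ke:.nib.la.ku:.bi.ˈre:b.go.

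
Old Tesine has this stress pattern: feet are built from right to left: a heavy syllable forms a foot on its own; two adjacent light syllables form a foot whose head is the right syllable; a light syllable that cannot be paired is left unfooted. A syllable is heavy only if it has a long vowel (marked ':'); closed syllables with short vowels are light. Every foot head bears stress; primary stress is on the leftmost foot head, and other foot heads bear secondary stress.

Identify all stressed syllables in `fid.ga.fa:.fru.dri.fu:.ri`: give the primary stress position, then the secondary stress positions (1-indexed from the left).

primary 2, secondary 3, 5, 6

Weights: 1 fid L, 2 ga L, 3 fa: H, 4 fru L, 5 dri L, 6 fu: H, 7 ri L.
Parse right to left (heavy = foot alone; LL = one foot; stranded L unfooted): (fid.ˈga) (ˈfa:) (fru.ˈdri) (ˈfu:) ri.
Foot heads: 2, 3, 5, 6.
Primary stress on the leftmost head = syllable 2.
Secondary stress on 3, 5, 6: fid.ˈga.ˌfa:.fru.ˌdri.ˌfu:.ri.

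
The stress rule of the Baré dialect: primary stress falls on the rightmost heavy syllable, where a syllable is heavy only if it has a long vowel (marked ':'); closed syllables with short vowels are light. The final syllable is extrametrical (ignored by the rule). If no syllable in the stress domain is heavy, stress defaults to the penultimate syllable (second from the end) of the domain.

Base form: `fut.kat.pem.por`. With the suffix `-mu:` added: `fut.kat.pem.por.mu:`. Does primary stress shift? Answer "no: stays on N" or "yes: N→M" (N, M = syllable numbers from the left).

Base `fut.kat.pem.por` (4 syllables):
  The final syllable (4, por) is extrametrical; the stress domain is syllables 1–3.
  Weights: 1 fut L, 2 kat L, 3 pem L.
  No heavy syllable in the domain; default to the penultimate syllable (second from the end) of the domain = syllable 2.
  → primary stress on syllable 2.
Suffixed `fut.kat.pem.por.mu:` (5 syllables):
  The final syllable (5, mu:) is extrametrical; the stress domain is syllables 1–4.
  Weights: 1 fut L, 2 kat L, 3 pem L, 4 por L.
  No heavy syllable in the domain; default to the penultimate syllable (second from the end) of the domain = syllable 3.
  → primary stress on syllable 3.

yes: 2→3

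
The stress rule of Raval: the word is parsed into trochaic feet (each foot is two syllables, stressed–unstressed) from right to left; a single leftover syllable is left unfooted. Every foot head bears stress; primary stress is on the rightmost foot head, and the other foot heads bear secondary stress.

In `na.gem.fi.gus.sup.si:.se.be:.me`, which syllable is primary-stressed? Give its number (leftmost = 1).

Parse right to left into trochaic (ˈσσ) feet: na (ˈgem.fi) (ˈgus.sup) (ˈsi:.se) (ˈbe:.me). Syllable 1 is left unfooted.
Foot heads (stressed positions): 2, 4, 6, 8.
End Rule Rightmost: primary stress on the rightmost head = syllable 8.
Primary stress: syllable 8 → na.gem.fi.gus.sup.si:.se.ˈbe:.me.

8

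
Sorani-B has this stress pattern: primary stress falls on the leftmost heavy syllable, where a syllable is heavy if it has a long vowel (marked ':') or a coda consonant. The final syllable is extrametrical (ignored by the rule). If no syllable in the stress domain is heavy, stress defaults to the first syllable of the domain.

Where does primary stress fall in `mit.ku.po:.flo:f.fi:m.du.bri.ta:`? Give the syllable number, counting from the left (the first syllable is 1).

1

The final syllable (8, ta:) is extrametrical; the stress domain is syllables 1–7.
Weights: 1 mit H, 2 ku L, 3 po: H, 4 flo:f H, 5 fi:m H, 6 du L, 7 bri L.
Heavy syllables in the domain: 1, 3, 4, 5. The leftmost is syllable 1 (mit).
Primary stress: syllable 1 → ˈmit.ku.po:.flo:f.fi:m.du.bri.ta:.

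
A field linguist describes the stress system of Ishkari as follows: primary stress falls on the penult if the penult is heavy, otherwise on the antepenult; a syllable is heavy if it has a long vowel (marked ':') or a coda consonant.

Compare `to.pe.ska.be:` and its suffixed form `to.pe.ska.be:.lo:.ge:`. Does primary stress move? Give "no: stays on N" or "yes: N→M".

yes: 2→5

Base `to.pe.ska.be:` (4 syllables):
  Weights: 2 pe L, 3 ska L, 4 be: H.
  The penult (syllable 3, ska) is light, so stress falls on the antepenult (syllable 2, pe).
  → primary stress on syllable 2.
Suffixed `to.pe.ska.be:.lo:.ge:` (6 syllables):
  Weights: 4 be: H, 5 lo: H, 6 ge: H.
  The penult (syllable 5, lo:) is heavy, so it takes stress.
  → primary stress on syllable 5.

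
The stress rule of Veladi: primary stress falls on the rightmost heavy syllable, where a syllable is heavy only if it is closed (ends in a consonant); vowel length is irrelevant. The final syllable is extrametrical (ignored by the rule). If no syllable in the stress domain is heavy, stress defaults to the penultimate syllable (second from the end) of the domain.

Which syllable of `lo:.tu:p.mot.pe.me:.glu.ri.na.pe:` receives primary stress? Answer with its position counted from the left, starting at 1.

3

The final syllable (9, pe:) is extrametrical; the stress domain is syllables 1–8.
Weights: 1 lo: L, 2 tu:p H, 3 mot H, 4 pe L, 5 me: L, 6 glu L, 7 ri L, 8 na L.
Heavy syllables in the domain: 2, 3. The rightmost is syllable 3 (mot).
Primary stress: syllable 3 → lo:.tu:p.ˈmot.pe.me:.glu.ri.na.pe:.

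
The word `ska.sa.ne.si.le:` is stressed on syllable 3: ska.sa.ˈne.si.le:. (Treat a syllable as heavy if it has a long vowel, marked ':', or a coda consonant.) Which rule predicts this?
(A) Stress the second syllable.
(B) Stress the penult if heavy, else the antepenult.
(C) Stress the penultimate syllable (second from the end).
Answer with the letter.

B

Rule A → syllable 2 (observed: 3).
Rule B → syllable 3 ✓.
Rule C → syllable 4 (observed: 3).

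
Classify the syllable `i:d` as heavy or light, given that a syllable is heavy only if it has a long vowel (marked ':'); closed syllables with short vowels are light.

`i:d`: long vowel, closed (coda /d/). Long vowel → heavy.

heavy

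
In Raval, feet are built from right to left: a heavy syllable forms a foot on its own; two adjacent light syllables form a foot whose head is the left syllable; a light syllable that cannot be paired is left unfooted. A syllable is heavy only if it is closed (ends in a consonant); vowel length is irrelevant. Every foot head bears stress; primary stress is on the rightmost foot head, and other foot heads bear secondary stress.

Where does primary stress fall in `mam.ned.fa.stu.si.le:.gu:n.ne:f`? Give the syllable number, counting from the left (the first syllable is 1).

Weights: 1 mam H, 2 ned H, 3 fa L, 4 stu L, 5 si L, 6 le: L, 7 gu:n H, 8 ne:f H.
Parse right to left (heavy = foot alone; LL = one foot; stranded L unfooted): (ˈmam) (ˈned) (ˈfa.stu) (ˈsi.le:) (ˈgu:n) (ˈne:f).
Foot heads: 1, 2, 3, 5, 7, 8.
Primary stress on the rightmost head = syllable 8.
Primary stress: syllable 8 → mam.ned.fa.stu.si.le:.gu:n.ˈne:f.

8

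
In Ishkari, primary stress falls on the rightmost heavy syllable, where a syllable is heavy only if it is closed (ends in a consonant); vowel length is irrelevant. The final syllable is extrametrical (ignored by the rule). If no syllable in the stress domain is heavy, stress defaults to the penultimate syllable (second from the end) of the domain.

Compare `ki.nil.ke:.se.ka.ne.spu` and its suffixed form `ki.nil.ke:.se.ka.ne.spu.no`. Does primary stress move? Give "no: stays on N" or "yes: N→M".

Base `ki.nil.ke:.se.ka.ne.spu` (7 syllables):
  The final syllable (7, spu) is extrametrical; the stress domain is syllables 1–6.
  Weights: 1 ki L, 2 nil H, 3 ke: L, 4 se L, 5 ka L, 6 ne L.
  Heavy syllables in the domain: 2. The rightmost is syllable 2 (nil).
  → primary stress on syllable 2.
Suffixed `ki.nil.ke:.se.ka.ne.spu.no` (8 syllables):
  The final syllable (8, no) is extrametrical; the stress domain is syllables 1–7.
  Weights: 1 ki L, 2 nil H, 3 ke: L, 4 se L, 5 ka L, 6 ne L, 7 spu L.
  Heavy syllables in the domain: 2. The rightmost is syllable 2 (nil).
  → primary stress on syllable 2.

no: stays on 2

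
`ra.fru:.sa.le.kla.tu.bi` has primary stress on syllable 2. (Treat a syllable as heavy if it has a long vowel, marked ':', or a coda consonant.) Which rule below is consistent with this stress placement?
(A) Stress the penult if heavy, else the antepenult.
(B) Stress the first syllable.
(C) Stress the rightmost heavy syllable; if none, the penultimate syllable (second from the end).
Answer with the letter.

C

Rule A → syllable 5 (observed: 2).
Rule B → syllable 1 (observed: 2).
Rule C → syllable 2 ✓.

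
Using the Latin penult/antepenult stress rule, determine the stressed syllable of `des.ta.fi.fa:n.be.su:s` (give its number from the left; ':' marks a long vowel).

Classical Latin: stress the penult if heavy (long vowel or closed), else the antepenult.
Weights: 4 fa:n H, 5 be L, 6 su:s H.
The penult (syllable 5, be) is light, so stress falls on the antepenult (syllable 4, fa:n).
Stress on syllable 4: des.ta.fi.ˈfa:n.be.su:s.

4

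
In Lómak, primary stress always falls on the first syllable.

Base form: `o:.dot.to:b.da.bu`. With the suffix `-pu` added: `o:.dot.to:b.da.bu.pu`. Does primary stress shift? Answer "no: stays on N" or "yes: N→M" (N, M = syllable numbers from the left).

Base `o:.dot.to:b.da.bu` (5 syllables):
  The word has 5 syllables; the first syllable is syllable 1 (o:).
  → primary stress on syllable 1.
Suffixed `o:.dot.to:b.da.bu.pu` (6 syllables):
  The word has 6 syllables; the first syllable is syllable 1 (o:).
  → primary stress on syllable 1.

no: stays on 1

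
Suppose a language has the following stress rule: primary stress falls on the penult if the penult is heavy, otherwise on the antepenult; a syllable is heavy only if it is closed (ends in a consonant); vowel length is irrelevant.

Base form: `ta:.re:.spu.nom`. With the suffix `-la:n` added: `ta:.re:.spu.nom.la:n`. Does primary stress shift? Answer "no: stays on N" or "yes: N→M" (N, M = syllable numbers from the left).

Base `ta:.re:.spu.nom` (4 syllables):
  Weights: 2 re: L, 3 spu L, 4 nom H.
  The penult (syllable 3, spu) is light, so stress falls on the antepenult (syllable 2, re:).
  → primary stress on syllable 2.
Suffixed `ta:.re:.spu.nom.la:n` (5 syllables):
  Weights: 3 spu L, 4 nom H, 5 la:n H.
  The penult (syllable 4, nom) is heavy, so it takes stress.
  → primary stress on syllable 4.

yes: 2→4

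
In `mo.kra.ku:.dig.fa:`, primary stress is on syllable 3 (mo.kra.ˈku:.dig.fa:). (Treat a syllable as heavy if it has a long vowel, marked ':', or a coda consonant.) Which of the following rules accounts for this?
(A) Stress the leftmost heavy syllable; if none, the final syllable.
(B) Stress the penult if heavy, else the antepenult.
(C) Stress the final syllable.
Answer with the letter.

Rule A → syllable 3 ✓.
Rule B → syllable 4 (observed: 3).
Rule C → syllable 5 (observed: 3).

A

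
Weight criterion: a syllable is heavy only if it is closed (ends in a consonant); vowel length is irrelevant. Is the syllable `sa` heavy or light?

`sa`: short vowel, open (no coda). Open (no coda) → light.

light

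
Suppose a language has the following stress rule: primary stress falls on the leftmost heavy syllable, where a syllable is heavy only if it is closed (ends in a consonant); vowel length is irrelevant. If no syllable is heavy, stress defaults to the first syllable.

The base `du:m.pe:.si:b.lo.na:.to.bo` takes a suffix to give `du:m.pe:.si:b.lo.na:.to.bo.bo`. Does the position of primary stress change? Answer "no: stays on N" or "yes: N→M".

no: stays on 1

Base `du:m.pe:.si:b.lo.na:.to.bo` (7 syllables):
  Weights: 1 du:m H, 2 pe: L, 3 si:b H, 4 lo L, 5 na: L, 6 to L, 7 bo L.
  Heavy syllables in the domain: 1, 3. The leftmost is syllable 1 (du:m).
  → primary stress on syllable 1.
Suffixed `du:m.pe:.si:b.lo.na:.to.bo.bo` (8 syllables):
  Weights: 1 du:m H, 2 pe: L, 3 si:b H, 4 lo L, 5 na: L, 6 to L, 7 bo L, 8 bo L.
  Heavy syllables in the domain: 1, 3. The leftmost is syllable 1 (du:m).
  → primary stress on syllable 1.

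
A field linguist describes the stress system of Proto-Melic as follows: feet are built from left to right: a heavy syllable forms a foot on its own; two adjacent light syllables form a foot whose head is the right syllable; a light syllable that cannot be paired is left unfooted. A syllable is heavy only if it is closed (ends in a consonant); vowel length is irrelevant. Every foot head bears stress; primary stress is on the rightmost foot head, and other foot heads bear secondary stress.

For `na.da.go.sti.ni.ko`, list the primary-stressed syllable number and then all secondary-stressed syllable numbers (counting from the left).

primary 6, secondary 2, 4

Weights: 1 na L, 2 da L, 3 go L, 4 sti L, 5 ni L, 6 ko L.
Parse left to right (heavy = foot alone; LL = one foot; stranded L unfooted): (na.ˈda) (go.ˈsti) (ni.ˈko).
Foot heads: 2, 4, 6.
Primary stress on the rightmost head = syllable 6.
Secondary stress on 2, 4: na.ˌda.go.ˌsti.ni.ˈko.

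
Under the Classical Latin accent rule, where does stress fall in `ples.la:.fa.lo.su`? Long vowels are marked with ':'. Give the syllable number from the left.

3

Classical Latin: stress the penult if heavy (long vowel or closed), else the antepenult.
Weights: 3 fa L, 4 lo L, 5 su L.
The penult (syllable 4, lo) is light, so stress falls on the antepenult (syllable 3, fa).
Stress on syllable 3: ples.la:.ˈfa.lo.su.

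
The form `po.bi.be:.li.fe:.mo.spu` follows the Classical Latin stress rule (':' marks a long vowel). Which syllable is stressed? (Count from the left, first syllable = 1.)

Classical Latin: stress the penult if heavy (long vowel or closed), else the antepenult.
Weights: 5 fe: H, 6 mo L, 7 spu L.
The penult (syllable 6, mo) is light, so stress falls on the antepenult (syllable 5, fe:).
Stress on syllable 5: po.bi.be:.li.ˈfe:.mo.spu.

5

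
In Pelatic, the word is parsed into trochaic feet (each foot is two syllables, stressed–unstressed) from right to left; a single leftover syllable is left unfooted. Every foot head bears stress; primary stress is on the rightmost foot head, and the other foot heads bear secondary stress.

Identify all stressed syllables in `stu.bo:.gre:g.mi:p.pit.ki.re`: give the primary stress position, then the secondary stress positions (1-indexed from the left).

primary 6, secondary 2, 4

Parse right to left into trochaic (ˈσσ) feet: stu (ˈbo:.gre:g) (ˈmi:p.pit) (ˈki.re). Syllable 1 is left unfooted.
Foot heads (stressed positions): 2, 4, 6.
End Rule Rightmost: primary stress on the rightmost head = syllable 6.
Secondary stress on 2, 4: stu.ˌbo:.gre:g.ˌmi:p.pit.ˈki.re.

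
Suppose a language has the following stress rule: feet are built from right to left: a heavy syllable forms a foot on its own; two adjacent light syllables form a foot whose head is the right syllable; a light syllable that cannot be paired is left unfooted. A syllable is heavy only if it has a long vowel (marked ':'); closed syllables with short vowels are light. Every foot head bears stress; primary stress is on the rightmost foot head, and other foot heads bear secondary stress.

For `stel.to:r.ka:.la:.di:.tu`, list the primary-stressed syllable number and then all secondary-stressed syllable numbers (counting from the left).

primary 5, secondary 2, 3, 4

Weights: 1 stel L, 2 to:r H, 3 ka: H, 4 la: H, 5 di: H, 6 tu L.
Parse right to left (heavy = foot alone; LL = one foot; stranded L unfooted): stel (ˈto:r) (ˈka:) (ˈla:) (ˈdi:) tu.
Foot heads: 2, 3, 4, 5.
Primary stress on the rightmost head = syllable 5.
Secondary stress on 2, 3, 4: stel.ˌto:r.ˌka:.ˌla:.ˈdi:.tu.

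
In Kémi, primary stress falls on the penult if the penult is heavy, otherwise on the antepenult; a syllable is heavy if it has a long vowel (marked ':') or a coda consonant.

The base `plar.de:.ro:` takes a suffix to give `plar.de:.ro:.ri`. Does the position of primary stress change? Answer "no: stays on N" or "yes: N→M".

yes: 2→3

Base `plar.de:.ro:` (3 syllables):
  Weights: 1 plar H, 2 de: H, 3 ro: H.
  The penult (syllable 2, de:) is heavy, so it takes stress.
  → primary stress on syllable 2.
Suffixed `plar.de:.ro:.ri` (4 syllables):
  Weights: 2 de: H, 3 ro: H, 4 ri L.
  The penult (syllable 3, ro:) is heavy, so it takes stress.
  → primary stress on syllable 3.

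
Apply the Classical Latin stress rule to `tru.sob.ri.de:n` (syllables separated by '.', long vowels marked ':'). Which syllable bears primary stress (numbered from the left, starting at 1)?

2

Classical Latin: stress the penult if heavy (long vowel or closed), else the antepenult.
Weights: 2 sob H, 3 ri L, 4 de:n H.
The penult (syllable 3, ri) is light, so stress falls on the antepenult (syllable 2, sob).
Stress on syllable 2: tru.ˈsob.ri.de:n.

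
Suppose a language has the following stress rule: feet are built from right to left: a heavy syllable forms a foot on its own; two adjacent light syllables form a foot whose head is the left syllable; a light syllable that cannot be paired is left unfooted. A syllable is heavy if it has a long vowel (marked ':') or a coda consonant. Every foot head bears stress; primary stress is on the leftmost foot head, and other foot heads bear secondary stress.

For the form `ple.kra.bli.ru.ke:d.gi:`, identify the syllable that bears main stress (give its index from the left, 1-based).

Weights: 1 ple L, 2 kra L, 3 bli L, 4 ru L, 5 ke:d H, 6 gi: H.
Parse right to left (heavy = foot alone; LL = one foot; stranded L unfooted): (ˈple.kra) (ˈbli.ru) (ˈke:d) (ˈgi:).
Foot heads: 1, 3, 5, 6.
Primary stress on the leftmost head = syllable 1.
Primary stress: syllable 1 → ˈple.kra.bli.ru.ke:d.gi:.

1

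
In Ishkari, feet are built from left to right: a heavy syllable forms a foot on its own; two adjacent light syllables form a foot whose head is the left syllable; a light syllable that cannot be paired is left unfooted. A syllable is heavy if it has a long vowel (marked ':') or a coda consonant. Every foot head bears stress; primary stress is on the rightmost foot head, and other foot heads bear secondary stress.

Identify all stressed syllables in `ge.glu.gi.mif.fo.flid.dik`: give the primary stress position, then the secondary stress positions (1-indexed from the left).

primary 7, secondary 1, 4, 6

Weights: 1 ge L, 2 glu L, 3 gi L, 4 mif H, 5 fo L, 6 flid H, 7 dik H.
Parse left to right (heavy = foot alone; LL = one foot; stranded L unfooted): (ˈge.glu) gi (ˈmif) fo (ˈflid) (ˈdik).
Foot heads: 1, 4, 6, 7.
Primary stress on the rightmost head = syllable 7.
Secondary stress on 1, 4, 6: ˌge.glu.gi.ˌmif.fo.ˌflid.ˈdik.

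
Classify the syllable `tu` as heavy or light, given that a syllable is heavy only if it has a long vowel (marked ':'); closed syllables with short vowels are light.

light

`tu`: short vowel, open (no coda). Short vowel → light.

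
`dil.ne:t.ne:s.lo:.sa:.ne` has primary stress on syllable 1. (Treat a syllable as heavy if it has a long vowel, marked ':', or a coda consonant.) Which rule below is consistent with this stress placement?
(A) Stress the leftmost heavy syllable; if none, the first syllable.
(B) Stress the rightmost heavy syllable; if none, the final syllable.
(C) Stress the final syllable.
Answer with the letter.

A

Rule A → syllable 1 ✓.
Rule B → syllable 5 (observed: 1).
Rule C → syllable 6 (observed: 1).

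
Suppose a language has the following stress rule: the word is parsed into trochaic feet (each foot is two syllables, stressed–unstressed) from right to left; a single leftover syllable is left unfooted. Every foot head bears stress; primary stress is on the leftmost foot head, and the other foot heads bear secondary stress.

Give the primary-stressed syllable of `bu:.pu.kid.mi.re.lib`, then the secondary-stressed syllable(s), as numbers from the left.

Parse right to left into trochaic (ˈσσ) feet: (ˈbu:.pu) (ˈkid.mi) (ˈre.lib).
Foot heads (stressed positions): 1, 3, 5.
End Rule Leftmost: primary stress on the leftmost head = syllable 1.
Secondary stress on 3, 5: ˈbu:.pu.ˌkid.mi.ˌre.lib.

primary 1, secondary 3, 5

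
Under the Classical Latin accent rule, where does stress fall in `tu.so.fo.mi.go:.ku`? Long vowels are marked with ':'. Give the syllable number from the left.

Classical Latin: stress the penult if heavy (long vowel or closed), else the antepenult.
Weights: 4 mi L, 5 go: H, 6 ku L.
The penult (syllable 5, go:) is heavy, so it takes stress.
Stress on syllable 5: tu.so.fo.mi.ˈgo:.ku.

5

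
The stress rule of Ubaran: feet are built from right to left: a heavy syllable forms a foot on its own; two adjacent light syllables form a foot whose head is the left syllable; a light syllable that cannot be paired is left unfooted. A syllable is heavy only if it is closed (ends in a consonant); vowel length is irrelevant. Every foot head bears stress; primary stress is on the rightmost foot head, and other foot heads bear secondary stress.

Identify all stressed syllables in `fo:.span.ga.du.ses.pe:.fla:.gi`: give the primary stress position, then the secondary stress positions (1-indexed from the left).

primary 7, secondary 2, 3, 5

Weights: 1 fo: L, 2 span H, 3 ga L, 4 du L, 5 ses H, 6 pe: L, 7 fla: L, 8 gi L.
Parse right to left (heavy = foot alone; LL = one foot; stranded L unfooted): fo: (ˈspan) (ˈga.du) (ˈses) pe: (ˈfla:.gi).
Foot heads: 2, 3, 5, 7.
Primary stress on the rightmost head = syllable 7.
Secondary stress on 2, 3, 5: fo:.ˌspan.ˌga.du.ˌses.pe:.ˈfla:.gi.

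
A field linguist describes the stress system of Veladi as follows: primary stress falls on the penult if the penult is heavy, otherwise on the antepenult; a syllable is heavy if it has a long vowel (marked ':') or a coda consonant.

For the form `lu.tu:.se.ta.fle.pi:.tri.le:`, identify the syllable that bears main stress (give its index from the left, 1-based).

Weights: 6 pi: H, 7 tri L, 8 le: H.
The penult (syllable 7, tri) is light, so stress falls on the antepenult (syllable 6, pi:).
Primary stress: syllable 6 → lu.tu:.se.ta.fle.ˈpi:.tri.le:.

6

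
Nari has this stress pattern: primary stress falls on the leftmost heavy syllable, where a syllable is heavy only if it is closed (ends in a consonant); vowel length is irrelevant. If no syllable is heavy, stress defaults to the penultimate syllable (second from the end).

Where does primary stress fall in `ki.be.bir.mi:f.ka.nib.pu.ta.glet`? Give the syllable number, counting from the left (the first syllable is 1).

3

Weights: 1 ki L, 2 be L, 3 bir H, 4 mi:f H, 5 ka L, 6 nib H, 7 pu L, 8 ta L, 9 glet H.
Heavy syllables in the domain: 3, 4, 6, 9. The leftmost is syllable 3 (bir).
Primary stress: syllable 3 → ki.be.ˈbir.mi:f.ka.nib.pu.ta.glet.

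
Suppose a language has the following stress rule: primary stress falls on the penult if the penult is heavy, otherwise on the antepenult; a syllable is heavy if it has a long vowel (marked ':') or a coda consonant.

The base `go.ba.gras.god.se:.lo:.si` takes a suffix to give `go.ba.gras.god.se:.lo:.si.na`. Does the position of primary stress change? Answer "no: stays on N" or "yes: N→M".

no: stays on 6

Base `go.ba.gras.god.se:.lo:.si` (7 syllables):
  Weights: 5 se: H, 6 lo: H, 7 si L.
  The penult (syllable 6, lo:) is heavy, so it takes stress.
  → primary stress on syllable 6.
Suffixed `go.ba.gras.god.se:.lo:.si.na` (8 syllables):
  Weights: 6 lo: H, 7 si L, 8 na L.
  The penult (syllable 7, si) is light, so stress falls on the antepenult (syllable 6, lo:).
  → primary stress on syllable 6.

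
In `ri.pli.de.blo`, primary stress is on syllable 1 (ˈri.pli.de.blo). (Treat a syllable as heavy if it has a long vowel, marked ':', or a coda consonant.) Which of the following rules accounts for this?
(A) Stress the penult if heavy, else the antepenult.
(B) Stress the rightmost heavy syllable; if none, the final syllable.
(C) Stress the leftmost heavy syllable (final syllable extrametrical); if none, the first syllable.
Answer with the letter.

C

Rule A → syllable 2 (observed: 1).
Rule B → syllable 4 (observed: 1).
Rule C → syllable 1 ✓.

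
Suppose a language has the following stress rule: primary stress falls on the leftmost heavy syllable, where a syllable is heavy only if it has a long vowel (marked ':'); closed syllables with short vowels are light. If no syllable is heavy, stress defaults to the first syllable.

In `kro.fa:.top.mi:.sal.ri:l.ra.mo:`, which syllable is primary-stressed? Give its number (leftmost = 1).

Weights: 1 kro L, 2 fa: H, 3 top L, 4 mi: H, 5 sal L, 6 ri:l H, 7 ra L, 8 mo: H.
Heavy syllables in the domain: 2, 4, 6, 8. The leftmost is syllable 2 (fa:).
Primary stress: syllable 2 → kro.ˈfa:.top.mi:.sal.ri:l.ra.mo:.

2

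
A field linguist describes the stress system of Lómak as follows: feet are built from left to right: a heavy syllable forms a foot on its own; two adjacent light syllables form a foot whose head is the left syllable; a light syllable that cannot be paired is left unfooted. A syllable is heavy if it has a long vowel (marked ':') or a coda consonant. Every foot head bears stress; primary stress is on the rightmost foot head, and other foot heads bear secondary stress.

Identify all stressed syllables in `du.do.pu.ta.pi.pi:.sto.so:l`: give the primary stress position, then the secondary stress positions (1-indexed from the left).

Weights: 1 du L, 2 do L, 3 pu L, 4 ta L, 5 pi L, 6 pi: H, 7 sto L, 8 so:l H.
Parse left to right (heavy = foot alone; LL = one foot; stranded L unfooted): (ˈdu.do) (ˈpu.ta) pi (ˈpi:) sto (ˈso:l).
Foot heads: 1, 3, 6, 8.
Primary stress on the rightmost head = syllable 8.
Secondary stress on 1, 3, 6: ˌdu.do.ˌpu.ta.pi.ˌpi:.sto.ˈso:l.

primary 8, secondary 1, 3, 6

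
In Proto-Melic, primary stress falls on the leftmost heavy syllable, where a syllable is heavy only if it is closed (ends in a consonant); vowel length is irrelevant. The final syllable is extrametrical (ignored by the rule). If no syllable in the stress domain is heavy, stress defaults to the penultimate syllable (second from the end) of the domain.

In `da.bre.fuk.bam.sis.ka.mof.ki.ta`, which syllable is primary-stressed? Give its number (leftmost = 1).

The final syllable (9, ta) is extrametrical; the stress domain is syllables 1–8.
Weights: 1 da L, 2 bre L, 3 fuk H, 4 bam H, 5 sis H, 6 ka L, 7 mof H, 8 ki L.
Heavy syllables in the domain: 3, 4, 5, 7. The leftmost is syllable 3 (fuk).
Primary stress: syllable 3 → da.bre.ˈfuk.bam.sis.ka.mof.ki.ta.

3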